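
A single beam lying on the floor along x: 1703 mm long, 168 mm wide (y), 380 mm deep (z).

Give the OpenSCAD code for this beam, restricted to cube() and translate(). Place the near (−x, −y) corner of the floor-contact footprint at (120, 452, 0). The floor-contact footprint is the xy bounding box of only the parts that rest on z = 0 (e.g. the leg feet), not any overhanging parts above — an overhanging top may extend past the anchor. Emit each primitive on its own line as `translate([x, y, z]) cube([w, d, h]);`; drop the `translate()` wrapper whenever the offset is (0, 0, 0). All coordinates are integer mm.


translate([120, 452, 0]) cube([1703, 168, 380]);


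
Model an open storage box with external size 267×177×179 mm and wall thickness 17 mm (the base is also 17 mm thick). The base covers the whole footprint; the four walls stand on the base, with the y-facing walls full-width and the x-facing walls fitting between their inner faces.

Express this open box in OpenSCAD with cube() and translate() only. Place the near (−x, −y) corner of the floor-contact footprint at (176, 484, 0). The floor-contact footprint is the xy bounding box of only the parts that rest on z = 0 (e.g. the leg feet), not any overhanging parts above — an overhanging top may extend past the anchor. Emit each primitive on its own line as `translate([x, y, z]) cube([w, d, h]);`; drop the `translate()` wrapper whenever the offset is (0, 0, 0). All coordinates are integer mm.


translate([176, 484, 0]) cube([267, 177, 17]);
translate([176, 484, 17]) cube([267, 17, 162]);
translate([176, 644, 17]) cube([267, 17, 162]);
translate([176, 501, 17]) cube([17, 143, 162]);
translate([426, 501, 17]) cube([17, 143, 162]);


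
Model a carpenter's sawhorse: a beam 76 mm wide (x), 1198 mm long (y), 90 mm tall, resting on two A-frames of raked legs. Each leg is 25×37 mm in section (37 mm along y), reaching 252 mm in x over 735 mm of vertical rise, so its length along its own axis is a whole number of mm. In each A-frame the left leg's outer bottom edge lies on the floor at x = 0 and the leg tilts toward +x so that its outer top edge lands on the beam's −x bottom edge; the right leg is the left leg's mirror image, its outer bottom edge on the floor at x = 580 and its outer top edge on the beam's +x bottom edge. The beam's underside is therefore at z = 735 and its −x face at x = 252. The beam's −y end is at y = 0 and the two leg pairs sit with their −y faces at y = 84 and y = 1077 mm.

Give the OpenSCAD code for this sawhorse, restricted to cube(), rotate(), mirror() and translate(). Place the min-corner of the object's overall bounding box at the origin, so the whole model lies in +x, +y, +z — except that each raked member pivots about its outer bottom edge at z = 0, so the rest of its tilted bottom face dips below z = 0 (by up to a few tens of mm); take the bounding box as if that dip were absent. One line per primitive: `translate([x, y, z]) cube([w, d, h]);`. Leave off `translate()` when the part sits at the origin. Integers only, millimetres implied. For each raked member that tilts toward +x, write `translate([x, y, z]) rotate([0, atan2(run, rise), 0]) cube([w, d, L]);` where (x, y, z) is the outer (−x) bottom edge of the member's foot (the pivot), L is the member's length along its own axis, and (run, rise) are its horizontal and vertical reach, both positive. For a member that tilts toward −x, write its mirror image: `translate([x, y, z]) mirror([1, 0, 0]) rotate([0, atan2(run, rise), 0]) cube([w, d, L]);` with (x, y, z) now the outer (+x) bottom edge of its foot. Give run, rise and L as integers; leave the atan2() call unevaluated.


translate([252, 0, 735]) cube([76, 1198, 90]);
translate([0, 84, 0]) rotate([0, atan2(252, 735), 0]) cube([25, 37, 777]);
translate([580, 84, 0]) mirror([1, 0, 0]) rotate([0, atan2(252, 735), 0]) cube([25, 37, 777]);
translate([0, 1077, 0]) rotate([0, atan2(252, 735), 0]) cube([25, 37, 777]);
translate([580, 1077, 0]) mirror([1, 0, 0]) rotate([0, atan2(252, 735), 0]) cube([25, 37, 777]);


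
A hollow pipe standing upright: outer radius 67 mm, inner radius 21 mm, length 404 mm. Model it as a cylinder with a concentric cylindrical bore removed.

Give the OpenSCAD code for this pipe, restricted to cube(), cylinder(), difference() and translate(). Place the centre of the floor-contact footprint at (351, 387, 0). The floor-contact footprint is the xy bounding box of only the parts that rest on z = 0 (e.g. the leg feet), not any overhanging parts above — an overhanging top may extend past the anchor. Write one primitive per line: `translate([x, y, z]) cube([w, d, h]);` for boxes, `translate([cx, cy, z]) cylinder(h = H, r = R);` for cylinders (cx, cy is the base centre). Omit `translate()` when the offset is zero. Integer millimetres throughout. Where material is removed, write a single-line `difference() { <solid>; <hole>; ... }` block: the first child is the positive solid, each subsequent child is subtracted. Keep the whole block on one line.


difference() { translate([351, 387, 0]) cylinder(h = 404, r = 67); translate([351, 387, 0]) cylinder(h = 404, r = 21); }


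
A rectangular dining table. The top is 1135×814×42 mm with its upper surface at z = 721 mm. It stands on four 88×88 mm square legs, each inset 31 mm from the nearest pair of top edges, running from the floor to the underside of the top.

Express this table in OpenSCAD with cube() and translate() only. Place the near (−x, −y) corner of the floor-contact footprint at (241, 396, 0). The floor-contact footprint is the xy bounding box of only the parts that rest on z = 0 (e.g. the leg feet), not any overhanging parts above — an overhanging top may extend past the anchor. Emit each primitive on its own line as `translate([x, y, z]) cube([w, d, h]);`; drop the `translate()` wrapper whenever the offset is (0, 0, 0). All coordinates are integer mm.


translate([210, 365, 679]) cube([1135, 814, 42]);
translate([241, 396, 0]) cube([88, 88, 679]);
translate([1226, 396, 0]) cube([88, 88, 679]);
translate([241, 1060, 0]) cube([88, 88, 679]);
translate([1226, 1060, 0]) cube([88, 88, 679]);


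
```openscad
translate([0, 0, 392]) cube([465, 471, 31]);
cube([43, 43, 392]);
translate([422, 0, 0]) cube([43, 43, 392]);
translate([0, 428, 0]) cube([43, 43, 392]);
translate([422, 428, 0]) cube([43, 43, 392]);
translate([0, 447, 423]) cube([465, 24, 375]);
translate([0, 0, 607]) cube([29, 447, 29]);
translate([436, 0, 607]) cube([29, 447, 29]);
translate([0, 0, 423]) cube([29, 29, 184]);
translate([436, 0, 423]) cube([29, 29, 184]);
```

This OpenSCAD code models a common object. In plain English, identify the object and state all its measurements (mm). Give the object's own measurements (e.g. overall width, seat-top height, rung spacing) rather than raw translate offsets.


A chair. The seat is a 465×471×31 mm slab with its top at z = 423 mm, on four 43×43 mm corner legs (flush with the seat edges, standing on z = 0). A flat backrest 24 mm thick, 375 mm tall, spans the full seat width and rises from the seat top along its +y edge, rear face flush with the rear of the seat. Two armrests of 29×29 mm section run along each side from the seat's front edge to the front of the backrest, top faces 213 mm above the seat top and outer faces flush with the seat's x-edges; a 29×29 mm post under the front of each armrest stands on the seat at the front corner.


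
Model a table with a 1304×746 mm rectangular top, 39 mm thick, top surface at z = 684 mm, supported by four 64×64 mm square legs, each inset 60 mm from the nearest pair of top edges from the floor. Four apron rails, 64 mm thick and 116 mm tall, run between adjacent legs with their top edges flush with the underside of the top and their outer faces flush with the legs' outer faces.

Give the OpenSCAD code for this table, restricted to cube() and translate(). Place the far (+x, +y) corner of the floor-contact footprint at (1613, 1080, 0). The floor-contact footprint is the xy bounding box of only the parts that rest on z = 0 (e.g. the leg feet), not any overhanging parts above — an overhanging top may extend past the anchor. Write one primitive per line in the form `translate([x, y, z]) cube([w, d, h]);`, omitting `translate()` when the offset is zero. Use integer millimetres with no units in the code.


translate([369, 394, 645]) cube([1304, 746, 39]);
translate([429, 454, 0]) cube([64, 64, 645]);
translate([1549, 454, 0]) cube([64, 64, 645]);
translate([429, 1016, 0]) cube([64, 64, 645]);
translate([1549, 1016, 0]) cube([64, 64, 645]);
translate([493, 454, 529]) cube([1056, 64, 116]);
translate([493, 1016, 529]) cube([1056, 64, 116]);
translate([429, 518, 529]) cube([64, 498, 116]);
translate([1549, 518, 529]) cube([64, 498, 116]);


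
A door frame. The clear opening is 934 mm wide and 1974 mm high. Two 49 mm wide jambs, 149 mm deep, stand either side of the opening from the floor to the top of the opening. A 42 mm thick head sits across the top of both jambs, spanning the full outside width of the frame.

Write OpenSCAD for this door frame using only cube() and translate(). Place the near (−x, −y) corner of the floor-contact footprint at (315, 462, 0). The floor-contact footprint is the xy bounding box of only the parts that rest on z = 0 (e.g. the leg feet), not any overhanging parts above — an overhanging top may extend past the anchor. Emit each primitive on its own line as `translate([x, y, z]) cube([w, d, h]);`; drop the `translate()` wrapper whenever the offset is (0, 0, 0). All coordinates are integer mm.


translate([315, 462, 0]) cube([49, 149, 1974]);
translate([1298, 462, 0]) cube([49, 149, 1974]);
translate([315, 462, 1974]) cube([1032, 149, 42]);


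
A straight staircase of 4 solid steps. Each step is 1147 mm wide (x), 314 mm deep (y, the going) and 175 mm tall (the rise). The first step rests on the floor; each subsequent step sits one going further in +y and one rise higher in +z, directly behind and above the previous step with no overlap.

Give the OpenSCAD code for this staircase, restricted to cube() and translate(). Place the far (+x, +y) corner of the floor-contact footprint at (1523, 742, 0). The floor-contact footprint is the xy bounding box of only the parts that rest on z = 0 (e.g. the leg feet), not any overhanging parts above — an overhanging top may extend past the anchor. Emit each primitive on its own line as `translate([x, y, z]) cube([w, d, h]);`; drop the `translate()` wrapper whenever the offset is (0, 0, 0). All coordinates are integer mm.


translate([376, 428, 0]) cube([1147, 314, 175]);
translate([376, 742, 175]) cube([1147, 314, 175]);
translate([376, 1056, 350]) cube([1147, 314, 175]);
translate([376, 1370, 525]) cube([1147, 314, 175]);


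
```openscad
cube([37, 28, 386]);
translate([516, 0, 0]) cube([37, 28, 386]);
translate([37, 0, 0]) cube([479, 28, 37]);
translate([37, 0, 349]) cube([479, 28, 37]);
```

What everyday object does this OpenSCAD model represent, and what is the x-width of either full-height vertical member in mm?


A picture frame. The border width is 37 mm.

Four thin pieces enclosing a rectangular opening — a picture frame. The two full-height stiles are 386 mm tall; the top rail sits at z = 349 and is 37 mm tall, so the border above the opening is 386 − 349 = 37 mm, matching the stile x-width.


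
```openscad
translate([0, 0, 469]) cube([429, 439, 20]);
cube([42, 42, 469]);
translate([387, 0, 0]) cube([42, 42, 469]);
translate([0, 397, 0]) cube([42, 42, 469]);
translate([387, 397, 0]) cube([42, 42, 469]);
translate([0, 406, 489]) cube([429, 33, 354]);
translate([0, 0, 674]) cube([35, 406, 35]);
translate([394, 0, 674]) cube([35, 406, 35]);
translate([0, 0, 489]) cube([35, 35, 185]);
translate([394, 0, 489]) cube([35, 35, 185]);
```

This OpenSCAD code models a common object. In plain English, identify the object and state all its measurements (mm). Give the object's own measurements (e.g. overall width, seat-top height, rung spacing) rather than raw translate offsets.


A chair. The seat is a 429×439×20 mm slab with its top at z = 489 mm, on four 42×42 mm corner legs (flush with the seat edges, standing on z = 0). A flat backrest 33 mm thick, 354 mm tall, spans the full seat width and rises from the seat top along its +y edge, rear face flush with the rear of the seat. Two armrests of 35×35 mm section run along each side from the seat's front edge to the front of the backrest, top faces 220 mm above the seat top and outer faces flush with the seat's x-edges; a 35×35 mm post under the front of each armrest stands on the seat at the front corner.


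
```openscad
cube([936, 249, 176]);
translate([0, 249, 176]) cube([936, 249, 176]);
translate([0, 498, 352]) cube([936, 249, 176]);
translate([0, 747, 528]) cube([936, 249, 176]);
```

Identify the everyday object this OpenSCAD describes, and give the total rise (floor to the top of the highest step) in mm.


A staircase. The total rise is 704 mm.

4 identical blocks, each offset up and back from the previous — a staircase. Each step is 176 mm tall and there are 4 of them, so the total rise is 4 × 176 = 704 mm.


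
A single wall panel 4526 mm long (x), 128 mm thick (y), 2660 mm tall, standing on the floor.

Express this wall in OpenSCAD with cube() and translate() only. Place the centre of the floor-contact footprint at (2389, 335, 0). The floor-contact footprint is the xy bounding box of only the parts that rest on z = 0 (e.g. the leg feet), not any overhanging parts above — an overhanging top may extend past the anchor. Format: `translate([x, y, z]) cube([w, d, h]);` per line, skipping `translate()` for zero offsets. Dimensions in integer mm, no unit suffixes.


translate([126, 271, 0]) cube([4526, 128, 2660]);


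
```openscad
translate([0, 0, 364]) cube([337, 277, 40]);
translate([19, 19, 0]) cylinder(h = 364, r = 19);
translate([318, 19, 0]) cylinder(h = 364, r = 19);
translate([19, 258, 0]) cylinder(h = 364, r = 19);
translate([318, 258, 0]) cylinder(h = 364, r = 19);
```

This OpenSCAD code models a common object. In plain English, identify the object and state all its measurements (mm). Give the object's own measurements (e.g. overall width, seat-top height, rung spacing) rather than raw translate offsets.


A simple wooden stool: a rectangular seat 337 mm (x) by 277 mm (y), 40 mm thick, top face at z = 404 mm, on four round legs, each 38 mm in diameter. The legs rest on z = 0, each leg's axis is inset half a diameter from the nearest pair of seat edges (so the leg's bounding box is flush with the corner).


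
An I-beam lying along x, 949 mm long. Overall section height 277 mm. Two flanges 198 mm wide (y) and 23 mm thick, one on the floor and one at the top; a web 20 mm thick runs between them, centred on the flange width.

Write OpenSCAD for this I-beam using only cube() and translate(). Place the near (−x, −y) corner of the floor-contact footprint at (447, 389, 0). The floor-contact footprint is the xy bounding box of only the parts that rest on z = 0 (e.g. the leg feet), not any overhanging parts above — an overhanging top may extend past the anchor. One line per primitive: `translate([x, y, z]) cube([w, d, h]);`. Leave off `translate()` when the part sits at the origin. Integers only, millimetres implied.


translate([447, 389, 0]) cube([949, 198, 23]);
translate([447, 478, 23]) cube([949, 20, 231]);
translate([447, 389, 254]) cube([949, 198, 23]);


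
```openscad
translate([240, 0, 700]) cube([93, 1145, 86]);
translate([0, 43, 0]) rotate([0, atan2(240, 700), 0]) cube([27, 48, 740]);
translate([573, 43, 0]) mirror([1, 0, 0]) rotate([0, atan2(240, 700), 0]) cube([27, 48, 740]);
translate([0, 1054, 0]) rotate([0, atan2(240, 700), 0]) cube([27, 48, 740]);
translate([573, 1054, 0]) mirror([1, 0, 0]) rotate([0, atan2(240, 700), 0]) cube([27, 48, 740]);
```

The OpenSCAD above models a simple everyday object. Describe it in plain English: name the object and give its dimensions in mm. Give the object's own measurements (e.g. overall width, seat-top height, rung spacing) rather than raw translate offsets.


A sawhorse. A 93×1145×86 mm beam (x, y, z) sits on two A-frame leg pairs. Each pair is two raked legs of 27×48 mm section (48 mm along y) splaying symmetrically in x. Each leg rises 700 mm vertically over 240 mm of horizontal reach and is 740 mm long along its own axis. Every leg's outer bottom edge rests on the floor and its outer top edge meets a bottom edge of the beam — the left legs (tilting toward +x) meet the beam's −x bottom edge, the right legs (their mirror images, tilting toward −x) meet its +x bottom edge — so the leg tops tuck under the beam, the beam's underside is 700 mm above the floor, and the feet are 573 mm apart outside-to-outside with the beam centred between them. The two leg pairs are set in 43 mm from either end of the beam.


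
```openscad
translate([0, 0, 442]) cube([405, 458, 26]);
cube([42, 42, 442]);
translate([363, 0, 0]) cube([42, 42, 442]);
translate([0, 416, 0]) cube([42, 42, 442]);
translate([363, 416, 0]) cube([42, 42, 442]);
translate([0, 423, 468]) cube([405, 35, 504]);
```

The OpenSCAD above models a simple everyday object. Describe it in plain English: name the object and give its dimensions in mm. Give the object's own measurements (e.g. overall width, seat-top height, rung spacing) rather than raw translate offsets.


A chair. The seat is a 405×458×26 mm slab with its top at z = 468 mm, on four 42×42 mm corner legs (flush with the seat edges, standing on z = 0). A flat backrest 35 mm thick, 504 mm tall, spans the full seat width and rises from the seat top along its +y edge, rear face flush with the rear of the seat.


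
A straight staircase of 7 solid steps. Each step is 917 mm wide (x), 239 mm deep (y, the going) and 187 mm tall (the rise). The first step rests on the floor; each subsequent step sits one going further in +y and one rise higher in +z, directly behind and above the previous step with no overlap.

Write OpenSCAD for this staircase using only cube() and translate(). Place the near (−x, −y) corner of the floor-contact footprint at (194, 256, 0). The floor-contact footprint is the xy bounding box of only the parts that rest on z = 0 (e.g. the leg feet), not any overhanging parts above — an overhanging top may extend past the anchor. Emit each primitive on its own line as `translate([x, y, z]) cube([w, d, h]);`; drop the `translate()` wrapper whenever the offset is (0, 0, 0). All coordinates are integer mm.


translate([194, 256, 0]) cube([917, 239, 187]);
translate([194, 495, 187]) cube([917, 239, 187]);
translate([194, 734, 374]) cube([917, 239, 187]);
translate([194, 973, 561]) cube([917, 239, 187]);
translate([194, 1212, 748]) cube([917, 239, 187]);
translate([194, 1451, 935]) cube([917, 239, 187]);
translate([194, 1690, 1122]) cube([917, 239, 187]);


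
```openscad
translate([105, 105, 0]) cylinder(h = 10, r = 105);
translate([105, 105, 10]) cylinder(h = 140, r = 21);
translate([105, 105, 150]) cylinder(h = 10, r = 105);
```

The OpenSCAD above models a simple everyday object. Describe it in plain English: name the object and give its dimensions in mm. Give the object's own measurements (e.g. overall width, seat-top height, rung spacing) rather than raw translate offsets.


A spool: two coaxial disc flanges of radius 105 mm and thickness 10 mm, joined by a core cylinder of radius 21 mm and height 140 mm. The lower flange rests on z = 0 and the three cylinders share a vertical axis.


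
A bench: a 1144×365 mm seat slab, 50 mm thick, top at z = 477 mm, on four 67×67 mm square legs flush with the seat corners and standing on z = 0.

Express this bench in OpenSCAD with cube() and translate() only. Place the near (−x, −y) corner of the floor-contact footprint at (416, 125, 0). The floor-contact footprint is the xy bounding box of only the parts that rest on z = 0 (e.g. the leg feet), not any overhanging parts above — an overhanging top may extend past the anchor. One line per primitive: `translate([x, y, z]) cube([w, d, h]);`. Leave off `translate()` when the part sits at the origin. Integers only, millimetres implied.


translate([416, 125, 427]) cube([1144, 365, 50]);
translate([416, 125, 0]) cube([67, 67, 427]);
translate([416, 423, 0]) cube([67, 67, 427]);
translate([1493, 125, 0]) cube([67, 67, 427]);
translate([1493, 423, 0]) cube([67, 67, 427]);


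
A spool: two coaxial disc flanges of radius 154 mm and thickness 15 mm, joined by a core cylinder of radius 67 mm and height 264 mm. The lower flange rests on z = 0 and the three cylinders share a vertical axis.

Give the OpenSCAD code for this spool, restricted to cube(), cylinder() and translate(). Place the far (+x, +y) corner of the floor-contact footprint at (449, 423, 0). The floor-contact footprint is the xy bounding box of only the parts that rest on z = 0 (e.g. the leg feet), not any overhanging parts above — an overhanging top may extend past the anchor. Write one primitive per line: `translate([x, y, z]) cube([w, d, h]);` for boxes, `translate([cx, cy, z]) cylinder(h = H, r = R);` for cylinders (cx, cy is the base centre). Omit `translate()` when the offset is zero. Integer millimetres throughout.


translate([295, 269, 0]) cylinder(h = 15, r = 154);
translate([295, 269, 15]) cylinder(h = 264, r = 67);
translate([295, 269, 279]) cylinder(h = 15, r = 154);


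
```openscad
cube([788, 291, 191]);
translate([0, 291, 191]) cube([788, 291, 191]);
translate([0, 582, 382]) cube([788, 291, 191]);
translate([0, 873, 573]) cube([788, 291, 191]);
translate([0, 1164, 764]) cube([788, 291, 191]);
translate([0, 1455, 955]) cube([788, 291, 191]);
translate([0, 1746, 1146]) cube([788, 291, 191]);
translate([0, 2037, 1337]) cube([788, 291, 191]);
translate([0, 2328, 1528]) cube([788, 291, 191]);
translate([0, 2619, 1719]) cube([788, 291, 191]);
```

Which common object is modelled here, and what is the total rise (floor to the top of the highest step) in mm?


A staircase. The total rise is 1910 mm.

10 identical blocks, each offset up and back from the previous — a staircase. Each step is 191 mm tall and there are 10 of them, so the total rise is 10 × 191 = 1910 mm.


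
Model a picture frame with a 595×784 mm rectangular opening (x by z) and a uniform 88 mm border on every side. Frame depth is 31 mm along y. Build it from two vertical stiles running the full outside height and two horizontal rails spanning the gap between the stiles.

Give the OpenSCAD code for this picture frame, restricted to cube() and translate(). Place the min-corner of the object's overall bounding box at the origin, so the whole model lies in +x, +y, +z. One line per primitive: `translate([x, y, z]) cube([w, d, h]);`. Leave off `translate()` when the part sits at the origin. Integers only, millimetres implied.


cube([88, 31, 960]);
translate([683, 0, 0]) cube([88, 31, 960]);
translate([88, 0, 0]) cube([595, 31, 88]);
translate([88, 0, 872]) cube([595, 31, 88]);


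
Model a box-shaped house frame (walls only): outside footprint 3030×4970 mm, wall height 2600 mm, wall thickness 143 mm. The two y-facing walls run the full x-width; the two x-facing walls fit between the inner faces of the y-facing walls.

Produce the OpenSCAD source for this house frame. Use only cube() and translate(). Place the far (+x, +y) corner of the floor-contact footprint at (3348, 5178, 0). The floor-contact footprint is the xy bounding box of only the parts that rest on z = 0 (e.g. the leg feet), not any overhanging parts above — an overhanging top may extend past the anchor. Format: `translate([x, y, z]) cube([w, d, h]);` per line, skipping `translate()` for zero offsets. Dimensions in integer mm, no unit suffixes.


translate([318, 208, 0]) cube([3030, 143, 2600]);
translate([318, 5035, 0]) cube([3030, 143, 2600]);
translate([318, 351, 0]) cube([143, 4684, 2600]);
translate([3205, 351, 0]) cube([143, 4684, 2600]);


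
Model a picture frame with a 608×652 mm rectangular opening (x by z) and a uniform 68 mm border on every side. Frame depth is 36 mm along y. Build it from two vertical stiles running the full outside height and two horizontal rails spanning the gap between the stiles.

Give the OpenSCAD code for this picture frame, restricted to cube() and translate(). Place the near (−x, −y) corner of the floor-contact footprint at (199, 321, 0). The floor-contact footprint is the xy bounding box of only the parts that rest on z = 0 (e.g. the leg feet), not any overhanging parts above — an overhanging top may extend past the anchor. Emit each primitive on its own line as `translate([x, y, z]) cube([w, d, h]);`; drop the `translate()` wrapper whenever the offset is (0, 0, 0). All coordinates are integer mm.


translate([199, 321, 0]) cube([68, 36, 788]);
translate([875, 321, 0]) cube([68, 36, 788]);
translate([267, 321, 0]) cube([608, 36, 68]);
translate([267, 321, 720]) cube([608, 36, 68]);


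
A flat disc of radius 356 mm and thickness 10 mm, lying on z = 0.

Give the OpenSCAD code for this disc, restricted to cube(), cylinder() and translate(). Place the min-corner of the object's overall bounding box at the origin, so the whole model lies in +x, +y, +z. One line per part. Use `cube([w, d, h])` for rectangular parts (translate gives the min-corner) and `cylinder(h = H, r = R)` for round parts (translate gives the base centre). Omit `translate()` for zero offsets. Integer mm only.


translate([356, 356, 0]) cylinder(h = 10, r = 356);


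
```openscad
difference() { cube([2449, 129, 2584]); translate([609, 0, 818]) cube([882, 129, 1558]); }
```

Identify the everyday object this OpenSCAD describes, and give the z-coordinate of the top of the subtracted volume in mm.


A wall with a window opening. The window head height is 2376 mm.

A wall with a rectangular opening subtracted — a window. Sill at z = 818, opening 1558 mm tall, so the head is at 818 + 1558 = 2376 mm.


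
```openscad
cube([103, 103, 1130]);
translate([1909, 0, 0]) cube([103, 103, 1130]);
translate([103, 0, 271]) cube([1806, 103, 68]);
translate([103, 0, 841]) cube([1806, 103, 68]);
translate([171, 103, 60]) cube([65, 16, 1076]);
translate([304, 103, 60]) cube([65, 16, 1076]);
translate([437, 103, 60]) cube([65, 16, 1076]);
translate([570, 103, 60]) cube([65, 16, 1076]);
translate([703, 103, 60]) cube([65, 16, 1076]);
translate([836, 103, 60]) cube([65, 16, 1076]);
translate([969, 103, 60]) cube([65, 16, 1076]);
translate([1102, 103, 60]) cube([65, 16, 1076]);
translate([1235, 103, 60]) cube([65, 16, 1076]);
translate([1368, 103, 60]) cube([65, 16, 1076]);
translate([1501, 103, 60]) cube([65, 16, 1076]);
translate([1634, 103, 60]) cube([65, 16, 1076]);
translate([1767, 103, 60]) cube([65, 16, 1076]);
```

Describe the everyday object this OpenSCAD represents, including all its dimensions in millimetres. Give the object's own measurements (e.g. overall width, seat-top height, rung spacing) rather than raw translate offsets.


A fence section. Two 103×103 mm posts, 1130 mm tall, stand on the floor with a clear span of 1806 mm between their inner faces. Two horizontal rails of 103×68 mm section span the gap between the posts with their undersides at z = 271 mm and z = 841 mm, flush with the posts' −y face. 13 pickets, each 65 mm wide, 16 mm thick and 1076 mm tall, are fixed to the +y face of the rails with their bottoms at z = 60 mm, spaced across the span with a 68 mm gap after the −x post and between neighbouring pickets, with 77 mm left before the +x post.


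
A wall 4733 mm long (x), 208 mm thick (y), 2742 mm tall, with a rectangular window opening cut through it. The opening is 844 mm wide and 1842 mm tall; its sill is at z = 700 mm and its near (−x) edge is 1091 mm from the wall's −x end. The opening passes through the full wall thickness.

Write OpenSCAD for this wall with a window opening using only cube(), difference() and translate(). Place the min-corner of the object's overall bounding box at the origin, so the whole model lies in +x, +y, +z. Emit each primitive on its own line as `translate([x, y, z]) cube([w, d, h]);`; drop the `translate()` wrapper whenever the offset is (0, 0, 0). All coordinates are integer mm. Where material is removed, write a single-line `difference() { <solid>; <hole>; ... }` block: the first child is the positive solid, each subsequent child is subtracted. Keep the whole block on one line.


difference() { cube([4733, 208, 2742]); translate([1091, 0, 700]) cube([844, 208, 1842]); }


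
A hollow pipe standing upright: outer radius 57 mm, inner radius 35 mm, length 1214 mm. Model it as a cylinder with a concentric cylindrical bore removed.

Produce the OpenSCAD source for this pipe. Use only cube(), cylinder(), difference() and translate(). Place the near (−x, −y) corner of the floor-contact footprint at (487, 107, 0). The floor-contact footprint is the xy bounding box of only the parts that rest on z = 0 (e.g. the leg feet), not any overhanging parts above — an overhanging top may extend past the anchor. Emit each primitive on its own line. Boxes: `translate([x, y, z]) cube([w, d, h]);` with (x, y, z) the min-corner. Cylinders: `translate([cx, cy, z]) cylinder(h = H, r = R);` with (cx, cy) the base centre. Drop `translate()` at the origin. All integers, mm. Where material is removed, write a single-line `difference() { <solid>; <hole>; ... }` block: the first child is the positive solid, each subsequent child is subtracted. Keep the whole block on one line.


difference() { translate([544, 164, 0]) cylinder(h = 1214, r = 57); translate([544, 164, 0]) cylinder(h = 1214, r = 35); }


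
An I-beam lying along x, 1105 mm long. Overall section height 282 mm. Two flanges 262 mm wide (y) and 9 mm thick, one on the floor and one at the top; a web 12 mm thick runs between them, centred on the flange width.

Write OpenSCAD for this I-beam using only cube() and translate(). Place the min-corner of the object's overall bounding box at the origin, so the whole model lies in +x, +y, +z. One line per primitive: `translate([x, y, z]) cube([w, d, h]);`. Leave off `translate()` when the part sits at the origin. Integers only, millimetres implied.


cube([1105, 262, 9]);
translate([0, 125, 9]) cube([1105, 12, 264]);
translate([0, 0, 273]) cube([1105, 262, 9]);


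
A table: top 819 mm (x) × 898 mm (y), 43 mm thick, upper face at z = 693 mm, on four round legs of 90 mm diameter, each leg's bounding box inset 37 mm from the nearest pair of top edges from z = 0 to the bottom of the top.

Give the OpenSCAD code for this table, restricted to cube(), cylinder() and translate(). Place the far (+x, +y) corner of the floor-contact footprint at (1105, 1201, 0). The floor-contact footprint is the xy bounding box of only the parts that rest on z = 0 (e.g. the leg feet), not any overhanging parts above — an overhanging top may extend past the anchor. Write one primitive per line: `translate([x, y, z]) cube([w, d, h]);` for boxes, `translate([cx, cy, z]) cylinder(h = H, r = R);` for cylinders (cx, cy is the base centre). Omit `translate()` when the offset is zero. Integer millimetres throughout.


translate([323, 340, 650]) cube([819, 898, 43]);
translate([405, 422, 0]) cylinder(h = 650, r = 45);
translate([1060, 422, 0]) cylinder(h = 650, r = 45);
translate([405, 1156, 0]) cylinder(h = 650, r = 45);
translate([1060, 1156, 0]) cylinder(h = 650, r = 45);


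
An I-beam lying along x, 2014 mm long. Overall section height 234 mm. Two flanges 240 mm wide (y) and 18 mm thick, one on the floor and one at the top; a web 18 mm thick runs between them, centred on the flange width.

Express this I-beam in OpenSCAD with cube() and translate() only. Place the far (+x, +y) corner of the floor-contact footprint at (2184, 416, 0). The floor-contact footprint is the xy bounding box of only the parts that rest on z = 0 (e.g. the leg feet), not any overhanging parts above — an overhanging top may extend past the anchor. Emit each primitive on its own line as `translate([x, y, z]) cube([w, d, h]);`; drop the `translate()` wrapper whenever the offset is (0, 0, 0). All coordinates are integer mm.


translate([170, 176, 0]) cube([2014, 240, 18]);
translate([170, 287, 18]) cube([2014, 18, 198]);
translate([170, 176, 216]) cube([2014, 240, 18]);


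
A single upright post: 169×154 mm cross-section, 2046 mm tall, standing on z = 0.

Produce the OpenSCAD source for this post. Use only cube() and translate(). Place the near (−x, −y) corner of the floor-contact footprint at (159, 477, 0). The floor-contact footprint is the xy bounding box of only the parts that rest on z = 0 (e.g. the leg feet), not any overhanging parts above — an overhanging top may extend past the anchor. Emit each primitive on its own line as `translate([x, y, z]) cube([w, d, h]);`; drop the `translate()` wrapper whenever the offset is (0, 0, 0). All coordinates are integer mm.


translate([159, 477, 0]) cube([169, 154, 2046]);


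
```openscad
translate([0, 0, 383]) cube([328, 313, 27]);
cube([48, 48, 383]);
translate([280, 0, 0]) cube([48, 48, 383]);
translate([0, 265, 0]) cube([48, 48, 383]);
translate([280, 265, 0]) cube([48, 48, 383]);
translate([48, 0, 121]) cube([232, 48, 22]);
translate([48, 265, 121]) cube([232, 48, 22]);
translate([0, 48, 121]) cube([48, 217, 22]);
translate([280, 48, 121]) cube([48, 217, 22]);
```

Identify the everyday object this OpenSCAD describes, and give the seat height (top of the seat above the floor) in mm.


A stool. The seat height is 410 mm.

A 328×313×27 slab at z = 383 on four corner posts — a stool. The seat top is 383 + 27 = 410 mm.


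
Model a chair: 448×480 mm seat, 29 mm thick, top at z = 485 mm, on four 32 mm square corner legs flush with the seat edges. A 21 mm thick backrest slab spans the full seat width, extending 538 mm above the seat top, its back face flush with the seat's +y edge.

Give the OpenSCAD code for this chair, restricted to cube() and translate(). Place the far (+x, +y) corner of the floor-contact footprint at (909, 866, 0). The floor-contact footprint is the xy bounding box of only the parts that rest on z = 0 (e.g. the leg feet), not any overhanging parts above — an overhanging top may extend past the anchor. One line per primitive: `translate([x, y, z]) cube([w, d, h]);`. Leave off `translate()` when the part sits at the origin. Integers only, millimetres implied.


translate([461, 386, 456]) cube([448, 480, 29]);
translate([461, 386, 0]) cube([32, 32, 456]);
translate([877, 386, 0]) cube([32, 32, 456]);
translate([461, 834, 0]) cube([32, 32, 456]);
translate([877, 834, 0]) cube([32, 32, 456]);
translate([461, 845, 485]) cube([448, 21, 538]);


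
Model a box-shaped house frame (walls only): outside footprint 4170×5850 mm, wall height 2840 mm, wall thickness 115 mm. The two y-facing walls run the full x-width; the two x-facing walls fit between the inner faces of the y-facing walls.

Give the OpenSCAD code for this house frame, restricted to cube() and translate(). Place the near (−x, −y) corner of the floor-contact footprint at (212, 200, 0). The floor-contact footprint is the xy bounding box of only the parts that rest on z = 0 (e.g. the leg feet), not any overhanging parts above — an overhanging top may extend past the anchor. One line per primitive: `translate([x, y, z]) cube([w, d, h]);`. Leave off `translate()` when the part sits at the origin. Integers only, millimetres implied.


translate([212, 200, 0]) cube([4170, 115, 2840]);
translate([212, 5935, 0]) cube([4170, 115, 2840]);
translate([212, 315, 0]) cube([115, 5620, 2840]);
translate([4267, 315, 0]) cube([115, 5620, 2840]);


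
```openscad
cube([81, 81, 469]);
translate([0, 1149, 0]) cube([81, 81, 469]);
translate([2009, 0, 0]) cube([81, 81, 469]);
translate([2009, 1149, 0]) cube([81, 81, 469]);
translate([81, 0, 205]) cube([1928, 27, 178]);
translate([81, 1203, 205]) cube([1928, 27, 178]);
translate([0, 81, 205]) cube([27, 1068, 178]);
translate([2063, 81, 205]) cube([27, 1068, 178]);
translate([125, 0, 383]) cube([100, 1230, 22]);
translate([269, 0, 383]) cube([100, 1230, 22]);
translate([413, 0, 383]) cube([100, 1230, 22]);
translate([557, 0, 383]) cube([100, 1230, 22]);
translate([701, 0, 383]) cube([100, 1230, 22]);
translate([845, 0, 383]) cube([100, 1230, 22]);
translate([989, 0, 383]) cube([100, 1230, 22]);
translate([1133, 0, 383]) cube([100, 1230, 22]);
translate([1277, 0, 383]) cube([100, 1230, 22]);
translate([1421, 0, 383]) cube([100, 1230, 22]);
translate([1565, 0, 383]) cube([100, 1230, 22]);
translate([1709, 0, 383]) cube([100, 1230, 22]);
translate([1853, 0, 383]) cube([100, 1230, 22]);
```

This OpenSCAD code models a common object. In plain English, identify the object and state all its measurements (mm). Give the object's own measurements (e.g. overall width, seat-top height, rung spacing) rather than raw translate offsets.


A bed frame 2090 mm long (x) by 1230 mm wide (y). Four 81×81 mm corner posts, 469 mm tall, at the corners of the footprint. Four rails of 27 mm thickness and 178 mm height run between adjacent posts with their undersides at z = 205 mm, their outer faces flush with the outside of the frame (the two x-running rails run between the posts' inner faces; the two y-running rails run between the posts' inner faces). 13 slats, each 100 mm wide (x) and 22 mm thick, lie across the top of the two x-running rails, running the full 1230 mm width of the frame in y; along x they sit between the end posts with a 44 mm gap after the −x posts and between neighbouring slats, leaving 56 mm before the +x posts.


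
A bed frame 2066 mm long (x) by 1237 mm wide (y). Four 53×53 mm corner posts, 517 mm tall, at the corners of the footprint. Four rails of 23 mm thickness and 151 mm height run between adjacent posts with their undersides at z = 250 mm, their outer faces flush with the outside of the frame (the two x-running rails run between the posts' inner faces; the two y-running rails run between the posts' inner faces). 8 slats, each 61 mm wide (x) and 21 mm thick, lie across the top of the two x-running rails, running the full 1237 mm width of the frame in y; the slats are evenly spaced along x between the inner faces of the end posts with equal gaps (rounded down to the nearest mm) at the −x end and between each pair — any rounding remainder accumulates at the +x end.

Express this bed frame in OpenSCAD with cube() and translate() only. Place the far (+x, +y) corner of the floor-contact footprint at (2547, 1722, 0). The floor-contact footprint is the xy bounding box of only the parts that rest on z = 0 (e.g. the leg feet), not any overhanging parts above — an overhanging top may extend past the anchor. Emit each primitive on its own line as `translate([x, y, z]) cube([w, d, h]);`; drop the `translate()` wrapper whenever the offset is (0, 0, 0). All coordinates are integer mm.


translate([481, 485, 0]) cube([53, 53, 517]);
translate([481, 1669, 0]) cube([53, 53, 517]);
translate([2494, 485, 0]) cube([53, 53, 517]);
translate([2494, 1669, 0]) cube([53, 53, 517]);
translate([534, 485, 250]) cube([1960, 23, 151]);
translate([534, 1699, 250]) cube([1960, 23, 151]);
translate([481, 538, 250]) cube([23, 1131, 151]);
translate([2524, 538, 250]) cube([23, 1131, 151]);
translate([697, 485, 401]) cube([61, 1237, 21]);
translate([921, 485, 401]) cube([61, 1237, 21]);
translate([1145, 485, 401]) cube([61, 1237, 21]);
translate([1369, 485, 401]) cube([61, 1237, 21]);
translate([1593, 485, 401]) cube([61, 1237, 21]);
translate([1817, 485, 401]) cube([61, 1237, 21]);
translate([2041, 485, 401]) cube([61, 1237, 21]);
translate([2265, 485, 401]) cube([61, 1237, 21]);


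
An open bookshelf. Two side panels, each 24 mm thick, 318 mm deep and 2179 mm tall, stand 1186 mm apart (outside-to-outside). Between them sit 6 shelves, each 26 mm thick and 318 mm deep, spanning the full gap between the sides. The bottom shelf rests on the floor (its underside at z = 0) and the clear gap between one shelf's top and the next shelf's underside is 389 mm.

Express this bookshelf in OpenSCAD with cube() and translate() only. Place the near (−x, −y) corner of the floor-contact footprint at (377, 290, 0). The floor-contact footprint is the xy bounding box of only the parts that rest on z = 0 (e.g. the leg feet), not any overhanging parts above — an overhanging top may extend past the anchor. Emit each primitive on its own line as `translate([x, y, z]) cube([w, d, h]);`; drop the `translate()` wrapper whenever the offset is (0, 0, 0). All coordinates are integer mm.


translate([377, 290, 0]) cube([24, 318, 2179]);
translate([1539, 290, 0]) cube([24, 318, 2179]);
translate([401, 290, 0]) cube([1138, 318, 26]);
translate([401, 290, 415]) cube([1138, 318, 26]);
translate([401, 290, 830]) cube([1138, 318, 26]);
translate([401, 290, 1245]) cube([1138, 318, 26]);
translate([401, 290, 1660]) cube([1138, 318, 26]);
translate([401, 290, 2075]) cube([1138, 318, 26]);
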